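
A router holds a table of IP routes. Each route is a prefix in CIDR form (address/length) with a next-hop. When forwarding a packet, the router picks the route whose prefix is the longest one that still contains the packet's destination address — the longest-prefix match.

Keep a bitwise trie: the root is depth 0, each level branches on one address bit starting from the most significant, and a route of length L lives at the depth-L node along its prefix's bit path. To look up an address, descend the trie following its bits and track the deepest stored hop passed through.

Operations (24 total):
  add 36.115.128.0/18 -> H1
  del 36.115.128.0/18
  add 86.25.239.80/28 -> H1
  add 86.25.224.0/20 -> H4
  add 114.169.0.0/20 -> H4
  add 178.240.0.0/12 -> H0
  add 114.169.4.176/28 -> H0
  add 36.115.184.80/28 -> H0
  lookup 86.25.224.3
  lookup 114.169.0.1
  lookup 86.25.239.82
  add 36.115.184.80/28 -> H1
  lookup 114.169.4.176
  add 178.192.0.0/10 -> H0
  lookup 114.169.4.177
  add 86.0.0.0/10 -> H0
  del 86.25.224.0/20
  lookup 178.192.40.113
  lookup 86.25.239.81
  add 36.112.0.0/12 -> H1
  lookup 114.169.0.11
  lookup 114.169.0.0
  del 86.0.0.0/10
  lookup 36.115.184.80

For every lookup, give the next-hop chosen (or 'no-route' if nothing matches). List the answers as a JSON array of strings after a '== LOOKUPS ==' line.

Process each operation:
  add 36.115.128.0/18 -> H1 at depth 18
  del 36.115.128.0/18 (clear depth 18)
  add 86.25.239.80/28 -> H1 at depth 28
  add 86.25.224.0/20 -> H4 at depth 20
  add 114.169.0.0/20 -> H4 at depth 20
  add 178.240.0.0/12 -> H0 at depth 12
  add 114.169.4.176/28 -> H0 at depth 28
  add 36.115.184.80/28 -> H0 at depth 28
  Q 86.25.224.3: descend 01010110000110011110 ; hops seen [H4] ; pick H4
  Q 114.169.0.1: descend 011100101010100100000 ; hops seen [H4] ; pick H4
  Q 86.25.239.82: descend 0101011000011001111011110101 ; hops seen [H4,H1] ; pick H1
  add 36.115.184.80/28 -> H1 at depth 28
  Q 114.169.4.176: descend 0111001010101001000001001011 ; hops seen [H4,H0] ; pick H0
  add 178.192.0.0/10 -> H0 at depth 10
  Q 114.169.4.177: descend 0111001010101001000001001011 ; hops seen [H4,H0] ; pick H0
  add 86.0.0.0/10 -> H0 at depth 10
  del 86.25.224.0/20 (clear depth 20)
  Q 178.192.40.113: descend 1011001011 ; hops seen [H0] ; pick H0
  Q 86.25.239.81: descend 0101011000011001111011110101 ; hops seen [H0,H1] ; pick H1
  add 36.112.0.0/12 -> H1 at depth 12
  Q 114.169.0.11: descend 011100101010100100000 ; hops seen [H4] ; pick H4
  Q 114.169.0.0: descend 011100101010100100000 ; hops seen [H4] ; pick H4
  del 86.0.0.0/10 (clear depth 10)
  Q 36.115.184.80: descend 0010010001110011101110000101 ; hops seen [H1,H1] ; pick H1

== LOOKUPS ==
["H4","H4","H1","H0","H0","H0","H1","H4","H4","H1"]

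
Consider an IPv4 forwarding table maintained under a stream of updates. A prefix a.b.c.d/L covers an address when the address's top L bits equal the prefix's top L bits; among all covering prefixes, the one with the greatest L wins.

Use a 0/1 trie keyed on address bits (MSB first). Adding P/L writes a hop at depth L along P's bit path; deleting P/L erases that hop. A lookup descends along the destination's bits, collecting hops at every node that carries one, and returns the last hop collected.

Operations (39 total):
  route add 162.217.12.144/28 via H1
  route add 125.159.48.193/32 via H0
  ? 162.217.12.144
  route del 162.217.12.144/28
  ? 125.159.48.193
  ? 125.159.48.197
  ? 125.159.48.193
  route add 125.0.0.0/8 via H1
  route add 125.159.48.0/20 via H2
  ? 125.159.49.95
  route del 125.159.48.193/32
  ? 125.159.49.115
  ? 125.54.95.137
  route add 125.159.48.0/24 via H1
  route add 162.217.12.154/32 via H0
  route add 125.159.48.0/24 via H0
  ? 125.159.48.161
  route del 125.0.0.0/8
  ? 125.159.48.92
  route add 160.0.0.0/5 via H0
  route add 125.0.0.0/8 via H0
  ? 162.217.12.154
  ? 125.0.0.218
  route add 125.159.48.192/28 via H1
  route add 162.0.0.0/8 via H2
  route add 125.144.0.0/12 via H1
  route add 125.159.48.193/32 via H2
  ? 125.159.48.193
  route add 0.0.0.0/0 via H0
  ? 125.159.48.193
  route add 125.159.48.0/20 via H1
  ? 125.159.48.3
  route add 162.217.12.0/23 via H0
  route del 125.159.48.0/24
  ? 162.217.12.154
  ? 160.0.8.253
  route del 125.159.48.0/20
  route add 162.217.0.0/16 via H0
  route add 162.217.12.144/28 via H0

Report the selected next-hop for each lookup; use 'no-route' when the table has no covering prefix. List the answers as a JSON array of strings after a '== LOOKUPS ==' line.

Process each operation:
  + 162.217.12.144/28 (H1) depth=28
  + 125.159.48.193/32 (H0) depth=32
  ? 162.217.12.144  path d0:-→d1:-→d2:-→d3:-→d4:-→d5:-→d6:-→d7:-→d8:-→d9:-→d10:-→d11:-→d12:-→d13:-→d14:-→d15:-→d16:-→d17:-→d18:-→d19:-→d20:-→d21:-→d22:-→d23:-→d24:-→d25:-→d26:-→d27:-→d28:H1  best=H1
  del 162.217.12.144/28 (clear depth 28)
  ? 125.159.48.193  path d0:-→d1:-→d2:-→d3:-→d4:-→d5:-→d6:-→d7:-→d8:-→d9:-→d10:-→d11:-→d12:-→d13:-→d14:-→d15:-→d16:-→d17:-→d18:-→d19:-→d20:-→d21:-→d22:-→d23:-→d24:-→d25:-→d26:-→d27:-→d28:-→d29:-→d30:-→d31:-→d32:H0  best=H0
  ? 125.159.48.197  path d0:-→d1:-→d2:-→d3:-→d4:-→d5:-→d6:-→d7:-→d8:-→d9:-→d10:-→d11:-→d12:-→d13:-→d14:-→d15:-→d16:-→d17:-→d18:-→d19:-→d20:-→d21:-→d22:-→d23:-→d24:-→d25:-→d26:-→d27:-→d28:-→d29:-  best=no-route
  ? 125.159.48.193  path d0:-→d1:-→d2:-→d3:-→d4:-→d5:-→d6:-→d7:-→d8:-→d9:-→d10:-→d11:-→d12:-→d13:-→d14:-→d15:-→d16:-→d17:-→d18:-→d19:-→d20:-→d21:-→d22:-→d23:-→d24:-→d25:-→d26:-→d27:-→d28:-→d29:-→d30:-→d31:-→d32:H0  best=H0
  + 125.0.0.0/8 (H1) depth=8
  + 125.159.48.0/20 (H2) depth=20
  ? 125.159.49.95  path d0:-→d1:-→d2:-→d3:-→d4:-→d5:-→d6:-→d7:-→d8:H1→d9:-→d10:-→d11:-→d12:-→d13:-→d14:-→d15:-→d16:-→d17:-→d18:-→d19:-→d20:H2→d21:-→d22:-→d23:-  best=H2
  del 125.159.48.193/32 (clear depth 32)
  ? 125.159.49.115  path d0:-→d1:-→d2:-→d3:-→d4:-→d5:-→d6:-→d7:-→d8:H1→d9:-→d10:-→d11:-→d12:-→d13:-→d14:-→d15:-→d16:-→d17:-→d18:-→d19:-→d20:H2→d21:-→d22:-→d23:-  best=H2
  ? 125.54.95.137  path d0:-→d1:-→d2:-→d3:-→d4:-→d5:-→d6:-→d7:-→d8:H1  best=H1
  + 125.159.48.0/24 (H1) depth=24
  + 162.217.12.154/32 (H0) depth=32
  + 125.159.48.0/24 (H0) depth=24
  ? 125.159.48.161  path d0:-→d1:-→d2:-→d3:-→d4:-→d5:-→d6:-→d7:-→d8:H1→d9:-→d10:-→d11:-→d12:-→d13:-→d14:-→d15:-→d16:-→d17:-→d18:-→d19:-→d20:H2→d21:-→d22:-→d23:-→d24:H0→d25:-  best=H0
  del 125.0.0.0/8 (clear depth 8)
  ? 125.159.48.92  path d0:-→d1:-→d2:-→d3:-→d4:-→d5:-→d6:-→d7:-→d8:-→d9:-→d10:-→d11:-→d12:-→d13:-→d14:-→d15:-→d16:-→d17:-→d18:-→d19:-→d20:H2→d21:-→d22:-→d23:-→d24:H0  best=H0
  + 160.0.0.0/5 (H0) depth=5
  + 125.0.0.0/8 (H0) depth=8
  ? 162.217.12.154  path d0:-→d1:-→d2:-→d3:-→d4:-→d5:H0→d6:-→d7:-→d8:-→d9:-→d10:-→d11:-→d12:-→d13:-→d14:-→d15:-→d16:-→d17:-→d18:-→d19:-→d20:-→d21:-→d22:-→d23:-→d24:-→d25:-→d26:-→d27:-→d28:-→d29:-→d30:-→d31:-→d32:H0  best=H0
  ? 125.0.0.218  path d0:-→d1:-→d2:-→d3:-→d4:-→d5:-→d6:-→d7:-→d8:H0  best=H0
  + 125.159.48.192/28 (H1) depth=28
  + 162.0.0.0/8 (H2) depth=8
  + 125.144.0.0/12 (H1) depth=12
  + 125.159.48.193/32 (H2) depth=32
  ? 125.159.48.193  path d0:-→d1:-→d2:-→d3:-→d4:-→d5:-→d6:-→d7:-→d8:H0→d9:-→d10:-→d11:-→d12:H1→d13:-→d14:-→d15:-→d16:-→d17:-→d18:-→d19:-→d20:H2→d21:-→d22:-→d23:-→d24:H0→d25:-→d26:-→d27:-→d28:H1→d29:-→d30:-→d31:-→d32:H2  best=H2
  + 0.0.0.0/0 (H0) depth=0
  ? 125.159.48.193  path d0:H0→d1:-→d2:-→d3:-→d4:-→d5:-→d6:-→d7:-→d8:H0→d9:-→d10:-→d11:-→d12:H1→d13:-→d14:-→d15:-→d16:-→d17:-→d18:-→d19:-→d20:H2→d21:-→d22:-→d23:-→d24:H0→d25:-→d26:-→d27:-→d28:H1→d29:-→d30:-→d31:-→d32:H2  best=H2
  + 125.159.48.0/20 (H1) depth=20
  ? 125.159.48.3  path d0:H0→d1:-→d2:-→d3:-→d4:-→d5:-→d6:-→d7:-→d8:H0→d9:-→d10:-→d11:-→d12:H1→d13:-→d14:-→d15:-→d16:-→d17:-→d18:-→d19:-→d20:H1→d21:-→d22:-→d23:-→d24:H0  best=H0
  + 162.217.12.0/23 (H0) depth=23
  del 125.159.48.0/24 (clear depth 24)
  ? 162.217.12.154  path d0:H0→d1:-→d2:-→d3:-→d4:-→d5:H0→d6:-→d7:-→d8:H2→d9:-→d10:-→d11:-→d12:-→d13:-→d14:-→d15:-→d16:-→d17:-→d18:-→d19:-→d20:-→d21:-→d22:-→d23:H0→d24:-→d25:-→d26:-→d27:-→d28:-→d29:-→d30:-→d31:-→d32:H0  best=H0
  ? 160.0.8.253  path d0:H0→d1:-→d2:-→d3:-→d4:-→d5:H0→d6:-  best=H0
  del 125.159.48.0/20 (clear depth 20)
  + 162.217.0.0/16 (H0) depth=16
  + 162.217.12.144/28 (H0) depth=28

== LOOKUPS ==
["H1","H0","no-route","H0","H2","H2","H1","H0","H0","H0","H0","H2","H2","H0","H0","H0"]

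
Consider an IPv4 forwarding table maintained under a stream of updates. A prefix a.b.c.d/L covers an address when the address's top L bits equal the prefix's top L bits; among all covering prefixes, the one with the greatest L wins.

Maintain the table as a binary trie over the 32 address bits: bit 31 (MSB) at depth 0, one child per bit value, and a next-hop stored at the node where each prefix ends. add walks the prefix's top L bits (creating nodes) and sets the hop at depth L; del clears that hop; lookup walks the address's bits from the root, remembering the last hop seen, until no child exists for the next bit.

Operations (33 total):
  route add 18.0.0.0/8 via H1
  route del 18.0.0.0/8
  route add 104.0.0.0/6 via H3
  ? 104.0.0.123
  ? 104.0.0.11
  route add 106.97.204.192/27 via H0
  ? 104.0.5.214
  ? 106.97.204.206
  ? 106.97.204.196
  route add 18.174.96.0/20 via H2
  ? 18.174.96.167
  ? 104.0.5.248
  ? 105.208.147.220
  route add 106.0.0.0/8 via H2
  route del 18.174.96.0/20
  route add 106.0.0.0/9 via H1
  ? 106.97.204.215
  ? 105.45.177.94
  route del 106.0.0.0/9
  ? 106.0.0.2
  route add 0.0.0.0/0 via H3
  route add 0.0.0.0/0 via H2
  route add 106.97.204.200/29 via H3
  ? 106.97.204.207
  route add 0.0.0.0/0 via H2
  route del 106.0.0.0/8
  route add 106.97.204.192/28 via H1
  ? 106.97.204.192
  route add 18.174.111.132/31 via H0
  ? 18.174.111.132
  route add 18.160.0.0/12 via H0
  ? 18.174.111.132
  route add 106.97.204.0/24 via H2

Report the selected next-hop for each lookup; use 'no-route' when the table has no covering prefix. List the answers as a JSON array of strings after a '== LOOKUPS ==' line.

Trace:
  add 18.0.0.0/8 -> H1 at depth 8
  del 18.0.0.0/8 (clear depth 8)
  add 104.0.0.0/6 -> H3 at depth 6
  ? 104.0.0.123  path d0:-→d1:-→d2:-→d3:-→d4:-→d5:-→d6:H3  best=H3
  ? 104.0.0.11  path d0:-→d1:-→d2:-→d3:-→d4:-→d5:-→d6:H3  best=H3
  add 106.97.204.192/27 -> H0 at depth 27
  ? 104.0.5.214  path d0:-→d1:-→d2:-→d3:-→d4:-→d5:-→d6:H3  best=H3
  ? 106.97.204.206  path d0:-→d1:-→d2:-→d3:-→d4:-→d5:-→d6:H3→d7:-→d8:-→d9:-→d10:-→d11:-→d12:-→d13:-→d14:-→d15:-→d16:-→d17:-→d18:-→d19:-→d20:-→d21:-→d22:-→d23:-→d24:-→d25:-→d26:-→d27:H0  best=H0
  ? 106.97.204.196  path d0:-→d1:-→d2:-→d3:-→d4:-→d5:-→d6:H3→d7:-→d8:-→d9:-→d10:-→d11:-→d12:-→d13:-→d14:-→d15:-→d16:-→d17:-→d18:-→d19:-→d20:-→d21:-→d22:-→d23:-→d24:-→d25:-→d26:-→d27:H0  best=H0
  add 18.174.96.0/20 -> H2 at depth 20
  ? 18.174.96.167  path d0:-→d1:-→d2:-→d3:-→d4:-→d5:-→d6:-→d7:-→d8:-→d9:-→d10:-→d11:-→d12:-→d13:-→d14:-→d15:-→d16:-→d17:-→d18:-→d19:-→d20:H2  best=H2
  ? 104.0.5.248  path d0:-→d1:-→d2:-→d3:-→d4:-→d5:-→d6:H3  best=H3
  ? 105.208.147.220  path d0:-→d1:-→d2:-→d3:-→d4:-→d5:-→d6:H3  best=H3
  add 106.0.0.0/8 -> H2 at depth 8
  del 18.174.96.0/20 (clear depth 20)
  add 106.0.0.0/9 -> H1 at depth 9
  ? 106.97.204.215  path d0:-→d1:-→d2:-→d3:-→d4:-→d5:-→d6:H3→d7:-→d8:H2→d9:H1→d10:-→d11:-→d12:-→d13:-→d14:-→d15:-→d16:-→d17:-→d18:-→d19:-→d20:-→d21:-→d22:-→d23:-→d24:-→d25:-→d26:-→d27:H0  best=H0
  ? 105.45.177.94  path d0:-→d1:-→d2:-→d3:-→d4:-→d5:-→d6:H3  best=H3
  del 106.0.0.0/9 (clear depth 9)
  ? 106.0.0.2  path d0:-→d1:-→d2:-→d3:-→d4:-→d5:-→d6:H3→d7:-→d8:H2→d9:-  best=H2
  add 0.0.0.0/0 -> H3 at depth 0
  add 0.0.0.0/0 -> H2 at depth 0
  add 106.97.204.200/29 -> H3 at depth 29
  ? 106.97.204.207  path d0:H2→d1:-→d2:-→d3:-→d4:-→d5:-→d6:H3→d7:-→d8:H2→d9:-→d10:-→d11:-→d12:-→d13:-→d14:-→d15:-→d16:-→d17:-→d18:-→d19:-→d20:-→d21:-→d22:-→d23:-→d24:-→d25:-→d26:-→d27:H0→d28:-→d29:H3  best=H3
  add 0.0.0.0/0 -> H2 at depth 0
  del 106.0.0.0/8 (clear depth 8)
  add 106.97.204.192/28 -> H1 at depth 28
  ? 106.97.204.192  path d0:H2→d1:-→d2:-→d3:-→d4:-→d5:-→d6:H3→d7:-→d8:-→d9:-→d10:-→d11:-→d12:-→d13:-→d14:-→d15:-→d16:-→d17:-→d18:-→d19:-→d20:-→d21:-→d22:-→d23:-→d24:-→d25:-→d26:-→d27:H0→d28:H1  best=H1
  add 18.174.111.132/31 -> H0 at depth 31
  ? 18.174.111.132  path d0:H2→d1:-→d2:-→d3:-→d4:-→d5:-→d6:-→d7:-→d8:-→d9:-→d10:-→d11:-→d12:-→d13:-→d14:-→d15:-→d16:-→d17:-→d18:-→d19:-→d20:-→d21:-→d22:-→d23:-→d24:-→d25:-→d26:-→d27:-→d28:-→d29:-→d30:-→d31:H0  best=H0
  add 18.160.0.0/12 -> H0 at depth 12
  ? 18.174.111.132  path d0:H2→d1:-→d2:-→d3:-→d4:-→d5:-→d6:-→d7:-→d8:-→d9:-→d10:-→d11:-→d12:H0→d13:-→d14:-→d15:-→d16:-→d17:-→d18:-→d19:-→d20:-→d21:-→d22:-→d23:-→d24:-→d25:-→d26:-→d27:-→d28:-→d29:-→d30:-→d31:H0  best=H0
  add 106.97.204.0/24 -> H2 at depth 24

== LOOKUPS ==
["H3","H3","H3","H0","H0","H2","H3","H3","H0","H3","H2","H3","H1","H0","H0"]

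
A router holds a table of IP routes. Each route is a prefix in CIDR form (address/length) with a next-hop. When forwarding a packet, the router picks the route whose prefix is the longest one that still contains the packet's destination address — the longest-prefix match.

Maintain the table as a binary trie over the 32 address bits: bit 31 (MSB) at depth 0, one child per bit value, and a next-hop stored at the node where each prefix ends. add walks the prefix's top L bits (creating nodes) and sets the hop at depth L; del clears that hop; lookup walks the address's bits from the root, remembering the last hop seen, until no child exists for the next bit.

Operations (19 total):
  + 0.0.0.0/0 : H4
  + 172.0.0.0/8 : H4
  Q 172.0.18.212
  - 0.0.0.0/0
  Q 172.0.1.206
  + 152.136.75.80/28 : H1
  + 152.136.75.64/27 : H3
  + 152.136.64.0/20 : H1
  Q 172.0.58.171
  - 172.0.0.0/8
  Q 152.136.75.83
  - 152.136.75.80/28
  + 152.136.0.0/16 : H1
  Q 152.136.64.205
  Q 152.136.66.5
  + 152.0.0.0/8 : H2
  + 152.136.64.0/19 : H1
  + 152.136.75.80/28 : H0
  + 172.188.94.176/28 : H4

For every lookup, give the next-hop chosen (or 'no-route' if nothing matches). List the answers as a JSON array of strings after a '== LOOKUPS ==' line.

Apply in order:
  + 0.0.0.0/0 (H4) depth=0
  + 172.0.0.0/8 (H4) depth=8
  ? 172.0.18.212  path d0:H4→d1:-→d2:-→d3:-→d4:-→d5:-→d6:-→d7:-→d8:H4  best=H4
  - 0.0.0.0/0 clear@0
  ? 172.0.1.206  path d0:-→d1:-→d2:-→d3:-→d4:-→d5:-→d6:-→d7:-→d8:H4  best=H4
  + 152.136.75.80/28 (H1) depth=28
  + 152.136.75.64/27 (H3) depth=27
  + 152.136.64.0/20 (H1) depth=20
  ? 172.0.58.171  path d0:-→d1:-→d2:-→d3:-→d4:-→d5:-→d6:-→d7:-→d8:H4  best=H4
  - 172.0.0.0/8 clear@8
  ? 152.136.75.83  path d0:-→d1:-→d2:-→d3:-→d4:-→d5:-→d6:-→d7:-→d8:-→d9:-→d10:-→d11:-→d12:-→d13:-→d14:-→d15:-→d16:-→d17:-→d18:-→d19:-→d20:H1→d21:-→d22:-→d23:-→d24:-→d25:-→d26:-→d27:H3→d28:H1  best=H1
  - 152.136.75.80/28 clear@28
  + 152.136.0.0/16 (H1) depth=16
  ? 152.136.64.205  path d0:-→d1:-→d2:-→d3:-→d4:-→d5:-→d6:-→d7:-→d8:-→d9:-→d10:-→d11:-→d12:-→d13:-→d14:-→d15:-→d16:H1→d17:-→d18:-→d19:-→d20:H1  best=H1
  ? 152.136.66.5  path d0:-→d1:-→d2:-→d3:-→d4:-→d5:-→d6:-→d7:-→d8:-→d9:-→d10:-→d11:-→d12:-→d13:-→d14:-→d15:-→d16:H1→d17:-→d18:-→d19:-→d20:H1  best=H1
  + 152.0.0.0/8 (H2) depth=8
  + 152.136.64.0/19 (H1) depth=19
  + 152.136.75.80/28 (H0) depth=28
  + 172.188.94.176/28 (H4) depth=28

== LOOKUPS ==
["H4","H4","H4","H1","H1","H1"]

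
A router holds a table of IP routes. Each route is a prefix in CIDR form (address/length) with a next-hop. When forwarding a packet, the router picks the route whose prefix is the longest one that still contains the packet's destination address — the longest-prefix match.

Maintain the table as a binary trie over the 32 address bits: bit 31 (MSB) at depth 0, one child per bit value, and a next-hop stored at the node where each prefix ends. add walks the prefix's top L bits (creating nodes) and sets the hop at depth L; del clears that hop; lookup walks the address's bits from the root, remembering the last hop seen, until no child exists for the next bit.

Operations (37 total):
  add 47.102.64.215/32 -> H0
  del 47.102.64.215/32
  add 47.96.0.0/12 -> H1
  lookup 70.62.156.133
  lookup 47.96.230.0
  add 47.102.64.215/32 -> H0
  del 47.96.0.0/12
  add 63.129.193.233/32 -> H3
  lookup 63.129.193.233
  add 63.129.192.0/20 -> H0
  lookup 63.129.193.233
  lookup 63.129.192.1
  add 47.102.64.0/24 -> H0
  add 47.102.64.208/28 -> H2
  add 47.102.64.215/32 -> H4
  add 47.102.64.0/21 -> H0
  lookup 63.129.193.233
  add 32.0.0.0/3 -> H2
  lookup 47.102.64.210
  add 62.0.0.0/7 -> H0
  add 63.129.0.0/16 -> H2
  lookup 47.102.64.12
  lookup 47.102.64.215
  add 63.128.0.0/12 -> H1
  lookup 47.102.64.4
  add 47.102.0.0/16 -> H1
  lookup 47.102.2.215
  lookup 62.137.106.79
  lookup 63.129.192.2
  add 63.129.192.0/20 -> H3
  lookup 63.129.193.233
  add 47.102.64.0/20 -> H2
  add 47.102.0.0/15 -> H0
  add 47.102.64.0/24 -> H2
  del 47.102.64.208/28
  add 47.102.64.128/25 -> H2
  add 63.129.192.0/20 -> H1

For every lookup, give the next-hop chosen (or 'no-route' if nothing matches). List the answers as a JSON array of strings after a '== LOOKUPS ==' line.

Trace:
  + 47.102.64.215/32 (H0) depth=32
  del 47.102.64.215/32 (clear depth 32)
  + 47.96.0.0/12 (H1) depth=12
  ? 70.62.156.133  path d0:-→d1:-  best=no-route
  ? 47.96.230.0  path d0:-→d1:-→d2:-→d3:-→d4:-→d5:-→d6:-→d7:-→d8:-→d9:-→d10:-→d11:-→d12:H1→d13:-  best=H1
  + 47.102.64.215/32 (H0) depth=32
  del 47.96.0.0/12 (clear depth 12)
  + 63.129.193.233/32 (H3) depth=32
  ? 63.129.193.233  path d0:-→d1:-→d2:-→d3:-→d4:-→d5:-→d6:-→d7:-→d8:-→d9:-→d10:-→d11:-→d12:-→d13:-→d14:-→d15:-→d16:-→d17:-→d18:-→d19:-→d20:-→d21:-→d22:-→d23:-→d24:-→d25:-→d26:-→d27:-→d28:-→d29:-→d30:-→d31:-→d32:H3  best=H3
  + 63.129.192.0/20 (H0) depth=20
  ? 63.129.193.233  path d0:-→d1:-→d2:-→d3:-→d4:-→d5:-→d6:-→d7:-→d8:-→d9:-→d10:-→d11:-→d12:-→d13:-→d14:-→d15:-→d16:-→d17:-→d18:-→d19:-→d20:H0→d21:-→d22:-→d23:-→d24:-→d25:-→d26:-→d27:-→d28:-→d29:-→d30:-→d31:-→d32:H3  best=H3
  ? 63.129.192.1  path d0:-→d1:-→d2:-→d3:-→d4:-→d5:-→d6:-→d7:-→d8:-→d9:-→d10:-→d11:-→d12:-→d13:-→d14:-→d15:-→d16:-→d17:-→d18:-→d19:-→d20:H0→d21:-→d22:-→d23:-  best=H0
  + 47.102.64.0/24 (H0) depth=24
  + 47.102.64.208/28 (H2) depth=28
  + 47.102.64.215/32 (H4) depth=32
  + 47.102.64.0/21 (H0) depth=21
  ? 63.129.193.233  path d0:-→d1:-→d2:-→d3:-→d4:-→d5:-→d6:-→d7:-→d8:-→d9:-→d10:-→d11:-→d12:-→d13:-→d14:-→d15:-→d16:-→d17:-→d18:-→d19:-→d20:H0→d21:-→d22:-→d23:-→d24:-→d25:-→d26:-→d27:-→d28:-→d29:-→d30:-→d31:-→d32:H3  best=H3
  + 32.0.0.0/3 (H2) depth=3
  ? 47.102.64.210  path d0:-→d1:-→d2:-→d3:H2→d4:-→d5:-→d6:-→d7:-→d8:-→d9:-→d10:-→d11:-→d12:-→d13:-→d14:-→d15:-→d16:-→d17:-→d18:-→d19:-→d20:-→d21:H0→d22:-→d23:-→d24:H0→d25:-→d26:-→d27:-→d28:H2→d29:-  best=H2
  + 62.0.0.0/7 (H0) depth=7
  + 63.129.0.0/16 (H2) depth=16
  ? 47.102.64.12  path d0:-→d1:-→d2:-→d3:H2→d4:-→d5:-→d6:-→d7:-→d8:-→d9:-→d10:-→d11:-→d12:-→d13:-→d14:-→d15:-→d16:-→d17:-→d18:-→d19:-→d20:-→d21:H0→d22:-→d23:-→d24:H0  best=H0
  ? 47.102.64.215  path d0:-→d1:-→d2:-→d3:H2→d4:-→d5:-→d6:-→d7:-→d8:-→d9:-→d10:-→d11:-→d12:-→d13:-→d14:-→d15:-→d16:-→d17:-→d18:-→d19:-→d20:-→d21:H0→d22:-→d23:-→d24:H0→d25:-→d26:-→d27:-→d28:H2→d29:-→d30:-→d31:-→d32:H4  best=H4
  + 63.128.0.0/12 (H1) depth=12
  ? 47.102.64.4  path d0:-→d1:-→d2:-→d3:H2→d4:-→d5:-→d6:-→d7:-→d8:-→d9:-→d10:-→d11:-→d12:-→d13:-→d14:-→d15:-→d16:-→d17:-→d18:-→d19:-→d20:-→d21:H0→d22:-→d23:-→d24:H0  best=H0
  + 47.102.0.0/16 (H1) depth=16
  ? 47.102.2.215  path d0:-→d1:-→d2:-→d3:H2→d4:-→d5:-→d6:-→d7:-→d8:-→d9:-→d10:-→d11:-→d12:-→d13:-→d14:-→d15:-→d16:H1→d17:-  best=H1
  ? 62.137.106.79  path d0:-→d1:-→d2:-→d3:H2→d4:-→d5:-→d6:-→d7:H0  best=H0
  ? 63.129.192.2  path d0:-→d1:-→d2:-→d3:H2→d4:-→d5:-→d6:-→d7:H0→d8:-→d9:-→d10:-→d11:-→d12:H1→d13:-→d14:-→d15:-→d16:H2→d17:-→d18:-→d19:-→d20:H0→d21:-→d22:-→d23:-  best=H0
  + 63.129.192.0/20 (H3) depth=20
  ? 63.129.193.233  path d0:-→d1:-→d2:-→d3:H2→d4:-→d5:-→d6:-→d7:H0→d8:-→d9:-→d10:-→d11:-→d12:H1→d13:-→d14:-→d15:-→d16:H2→d17:-→d18:-→d19:-→d20:H3→d21:-→d22:-→d23:-→d24:-→d25:-→d26:-→d27:-→d28:-→d29:-→d30:-→d31:-→d32:H3  best=H3
  + 47.102.64.0/20 (H2) depth=20
  + 47.102.0.0/15 (H0) depth=15
  + 47.102.64.0/24 (H2) depth=24
  del 47.102.64.208/28 (clear depth 28)
  + 47.102.64.128/25 (H2) depth=25
  + 63.129.192.0/20 (H1) depth=20

== LOOKUPS ==
["no-route","H1","H3","H3","H0","H3","H2","H0","H4","H0","H1","H0","H0","H3"]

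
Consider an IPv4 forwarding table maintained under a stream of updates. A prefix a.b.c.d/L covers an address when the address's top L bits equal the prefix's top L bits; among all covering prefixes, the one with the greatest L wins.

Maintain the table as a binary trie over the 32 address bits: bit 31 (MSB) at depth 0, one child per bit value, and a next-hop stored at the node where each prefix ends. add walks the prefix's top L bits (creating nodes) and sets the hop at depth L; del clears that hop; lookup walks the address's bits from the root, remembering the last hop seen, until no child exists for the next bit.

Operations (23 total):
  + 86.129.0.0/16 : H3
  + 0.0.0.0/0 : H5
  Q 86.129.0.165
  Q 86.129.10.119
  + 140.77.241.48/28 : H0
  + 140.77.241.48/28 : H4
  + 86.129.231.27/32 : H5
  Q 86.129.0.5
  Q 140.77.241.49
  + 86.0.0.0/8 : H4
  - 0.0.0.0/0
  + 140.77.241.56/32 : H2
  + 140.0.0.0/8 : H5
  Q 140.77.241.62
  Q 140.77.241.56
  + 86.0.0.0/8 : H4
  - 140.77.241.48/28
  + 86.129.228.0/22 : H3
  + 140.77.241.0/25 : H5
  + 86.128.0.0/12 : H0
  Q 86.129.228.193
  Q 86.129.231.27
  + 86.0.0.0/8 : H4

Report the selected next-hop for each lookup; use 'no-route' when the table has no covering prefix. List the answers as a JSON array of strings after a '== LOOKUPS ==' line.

Process each operation:
  + 86.129.0.0/16 (H3) depth=16
  + 0.0.0.0/0 (H5) depth=0
  lookup 86.129.0.165: bits 0101011010000001 walk d0:H5→d1:-→d2:-→d3:-→d4:-→d5:-→d6:-→d7:-→d8:-→d9:-→d10:-→d11:-→d12:-→d13:-→d14:-→d15:-→d16:H3 -> H3
  lookup 86.129.10.119: bits 0101011010000001 walk d0:H5→d1:-→d2:-→d3:-→d4:-→d5:-→d6:-→d7:-→d8:-→d9:-→d10:-→d11:-→d12:-→d13:-→d14:-→d15:-→d16:H3 -> H3
  + 140.77.241.48/28 (H0) depth=28
  + 140.77.241.48/28 (H4) depth=28
  + 86.129.231.27/32 (H5) depth=32
  lookup 86.129.0.5: bits 0101011010000001 walk d0:H5→d1:-→d2:-→d3:-→d4:-→d5:-→d6:-→d7:-→d8:-→d9:-→d10:-→d11:-→d12:-→d13:-→d14:-→d15:-→d16:H3 -> H3
  lookup 140.77.241.49: bits 1000110001001101111100010011 walk d0:H5→d1:-→d2:-→d3:-→d4:-→d5:-→d6:-→d7:-→d8:-→d9:-→d10:-→d11:-→d12:-→d13:-→d14:-→d15:-→d16:-→d17:-→d18:-→d19:-→d20:-→d21:-→d22:-→d23:-→d24:-→d25:-→d26:-→d27:-→d28:H4 -> H4
  + 86.0.0.0/8 (H4) depth=8
  del 0.0.0.0/0 (clear depth 0)
  + 140.77.241.56/32 (H2) depth=32
  + 140.0.0.0/8 (H5) depth=8
  lookup 140.77.241.62: bits 10001100010011011111000100111 walk d0:-→d1:-→d2:-→d3:-→d4:-→d5:-→d6:-→d7:-→d8:H5→d9:-→d10:-→d11:-→d12:-→d13:-→d14:-→d15:-→d16:-→d17:-→d18:-→d19:-→d20:-→d21:-→d22:-→d23:-→d24:-→d25:-→d26:-→d27:-→d28:H4→d29:- -> H4
  lookup 140.77.241.56: bits 10001100010011011111000100111000 walk d0:-→d1:-→d2:-→d3:-→d4:-→d5:-→d6:-→d7:-→d8:H5→d9:-→d10:-→d11:-→d12:-→d13:-→d14:-→d15:-→d16:-→d17:-→d18:-→d19:-→d20:-→d21:-→d22:-→d23:-→d24:-→d25:-→d26:-→d27:-→d28:H4→d29:-→d30:-→d31:-→d32:H2 -> H2
  + 86.0.0.0/8 (H4) depth=8
  del 140.77.241.48/28 (clear depth 28)
  + 86.129.228.0/22 (H3) depth=22
  + 140.77.241.0/25 (H5) depth=25
  + 86.128.0.0/12 (H0) depth=12
  lookup 86.129.228.193: bits 0101011010000001111001 walk d0:-→d1:-→d2:-→d3:-→d4:-→d5:-→d6:-→d7:-→d8:H4→d9:-→d10:-→d11:-→d12:H0→d13:-→d14:-→d15:-→d16:H3→d17:-→d18:-→d19:-→d20:-→d21:-→d22:H3 -> H3
  lookup 86.129.231.27: bits 01010110100000011110011100011011 walk d0:-→d1:-→d2:-→d3:-→d4:-→d5:-→d6:-→d7:-→d8:H4→d9:-→d10:-→d11:-→d12:H0→d13:-→d14:-→d15:-→d16:H3→d17:-→d18:-→d19:-→d20:-→d21:-→d22:H3→d23:-→d24:-→d25:-→d26:-→d27:-→d28:-→d29:-→d30:-→d31:-→d32:H5 -> H5
  + 86.0.0.0/8 (H4) depth=8

== LOOKUPS ==
["H3","H3","H3","H4","H4","H2","H3","H5"]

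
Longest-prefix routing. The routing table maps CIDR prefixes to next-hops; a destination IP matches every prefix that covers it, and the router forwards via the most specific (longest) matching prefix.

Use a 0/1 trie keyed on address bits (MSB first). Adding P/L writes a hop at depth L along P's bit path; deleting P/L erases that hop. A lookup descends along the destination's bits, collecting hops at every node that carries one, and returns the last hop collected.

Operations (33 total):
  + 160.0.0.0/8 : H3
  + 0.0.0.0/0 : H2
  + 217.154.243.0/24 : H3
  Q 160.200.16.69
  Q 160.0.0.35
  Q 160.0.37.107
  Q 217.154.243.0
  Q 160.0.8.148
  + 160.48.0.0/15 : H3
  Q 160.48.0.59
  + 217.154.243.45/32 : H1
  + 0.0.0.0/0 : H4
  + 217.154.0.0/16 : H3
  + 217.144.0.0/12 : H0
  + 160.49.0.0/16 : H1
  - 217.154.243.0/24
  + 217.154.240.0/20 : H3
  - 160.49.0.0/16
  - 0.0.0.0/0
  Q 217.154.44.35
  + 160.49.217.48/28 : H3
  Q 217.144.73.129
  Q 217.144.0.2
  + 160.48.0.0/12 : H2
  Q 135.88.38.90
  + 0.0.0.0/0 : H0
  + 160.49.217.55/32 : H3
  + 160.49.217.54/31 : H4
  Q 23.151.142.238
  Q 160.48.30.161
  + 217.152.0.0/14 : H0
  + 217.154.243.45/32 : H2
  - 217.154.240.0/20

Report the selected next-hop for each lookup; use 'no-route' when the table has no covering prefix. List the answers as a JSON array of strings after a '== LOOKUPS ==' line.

Trace:
  + 160.0.0.0/8 (H3) depth=8
  + 0.0.0.0/0 (H2) depth=0
  + 217.154.243.0/24 (H3) depth=24
  ? 160.200.16.69  path d0:H2→d1:-→d2:-→d3:-→d4:-→d5:-→d6:-→d7:-→d8:H3  best=H3
  ? 160.0.0.35  path d0:H2→d1:-→d2:-→d3:-→d4:-→d5:-→d6:-→d7:-→d8:H3  best=H3
  ? 160.0.37.107  path d0:H2→d1:-→d2:-→d3:-→d4:-→d5:-→d6:-→d7:-→d8:H3  best=H3
  ? 217.154.243.0  path d0:H2→d1:-→d2:-→d3:-→d4:-→d5:-→d6:-→d7:-→d8:-→d9:-→d10:-→d11:-→d12:-→d13:-→d14:-→d15:-→d16:-→d17:-→d18:-→d19:-→d20:-→d21:-→d22:-→d23:-→d24:H3  best=H3
  ? 160.0.8.148  path d0:H2→d1:-→d2:-→d3:-→d4:-→d5:-→d6:-→d7:-→d8:H3  best=H3
  + 160.48.0.0/15 (H3) depth=15
  ? 160.48.0.59  path d0:H2→d1:-→d2:-→d3:-→d4:-→d5:-→d6:-→d7:-→d8:H3→d9:-→d10:-→d11:-→d12:-→d13:-→d14:-→d15:H3  best=H3
  + 217.154.243.45/32 (H1) depth=32
  + 0.0.0.0/0 (H4) depth=0
  + 217.154.0.0/16 (H3) depth=16
  + 217.144.0.0/12 (H0) depth=12
  + 160.49.0.0/16 (H1) depth=16
  del 217.154.243.0/24 (clear depth 24)
  + 217.154.240.0/20 (H3) depth=20
  del 160.49.0.0/16 (clear depth 16)
  del 0.0.0.0/0 (clear depth 0)
  ? 217.154.44.35  path d0:-→d1:-→d2:-→d3:-→d4:-→d5:-→d6:-→d7:-→d8:-→d9:-→d10:-→d11:-→d12:H0→d13:-→d14:-→d15:-→d16:H3  best=H3
  + 160.49.217.48/28 (H3) depth=28
  ? 217.144.73.129  path d0:-→d1:-→d2:-→d3:-→d4:-→d5:-→d6:-→d7:-→d8:-→d9:-→d10:-→d11:-→d12:H0  best=H0
  ? 217.144.0.2  path d0:-→d1:-→d2:-→d3:-→d4:-→d5:-→d6:-→d7:-→d8:-→d9:-→d10:-→d11:-→d12:H0  best=H0
  + 160.48.0.0/12 (H2) depth=12
  ? 135.88.38.90  path d0:-→d1:-→d2:-  best=no-route
  + 0.0.0.0/0 (H0) depth=0
  + 160.49.217.55/32 (H3) depth=32
  + 160.49.217.54/31 (H4) depth=31
  ? 23.151.142.238  path d0:H0  best=H0
  ? 160.48.30.161  path d0:H0→d1:-→d2:-→d3:-→d4:-→d5:-→d6:-→d7:-→d8:H3→d9:-→d10:-→d11:-→d12:H2→d13:-→d14:-→d15:H3  best=H3
  + 217.152.0.0/14 (H0) depth=14
  + 217.154.243.45/32 (H2) depth=32
  del 217.154.240.0/20 (clear depth 20)

== LOOKUPS ==
["H3","H3","H3","H3","H3","H3","H3","H0","H0","no-route","H0","H3"]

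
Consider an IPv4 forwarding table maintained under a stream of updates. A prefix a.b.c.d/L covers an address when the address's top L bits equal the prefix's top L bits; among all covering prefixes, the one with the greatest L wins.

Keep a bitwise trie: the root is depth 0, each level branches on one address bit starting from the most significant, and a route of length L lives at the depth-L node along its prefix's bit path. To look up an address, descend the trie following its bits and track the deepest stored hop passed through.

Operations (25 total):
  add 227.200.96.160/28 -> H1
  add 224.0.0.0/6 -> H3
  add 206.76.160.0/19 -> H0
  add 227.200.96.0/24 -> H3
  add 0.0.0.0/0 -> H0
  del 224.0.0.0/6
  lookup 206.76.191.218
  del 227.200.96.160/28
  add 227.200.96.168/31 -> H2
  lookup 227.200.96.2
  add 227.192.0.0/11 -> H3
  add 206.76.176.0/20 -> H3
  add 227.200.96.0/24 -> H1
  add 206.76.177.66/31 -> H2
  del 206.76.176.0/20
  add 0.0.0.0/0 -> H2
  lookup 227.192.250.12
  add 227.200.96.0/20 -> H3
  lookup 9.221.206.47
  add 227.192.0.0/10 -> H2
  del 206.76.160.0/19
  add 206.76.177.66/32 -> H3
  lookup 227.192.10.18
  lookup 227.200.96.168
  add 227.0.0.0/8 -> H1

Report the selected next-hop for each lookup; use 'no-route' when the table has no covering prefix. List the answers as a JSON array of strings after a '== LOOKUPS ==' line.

Apply in order:
  + 227.200.96.160/28 (H1) depth=28
  + 224.0.0.0/6 (H3) depth=6
  + 206.76.160.0/19 (H0) depth=19
  + 227.200.96.0/24 (H3) depth=24
  + 0.0.0.0/0 (H0) depth=0
  del 224.0.0.0/6 (clear depth 6)
  lookup 206.76.191.218: bits 1100111001001100101 walk d0:H0→d1:-→d2:-→d3:-→d4:-→d5:-→d6:-→d7:-→d8:-→d9:-→d10:-→d11:-→d12:-→d13:-→d14:-→d15:-→d16:-→d17:-→d18:-→d19:H0 -> H0
  del 227.200.96.160/28 (clear depth 28)
  + 227.200.96.168/31 (H2) depth=31
  lookup 227.200.96.2: bits 111000111100100001100000 walk d0:H0→d1:-→d2:-→d3:-→d4:-→d5:-→d6:-→d7:-→d8:-→d9:-→d10:-→d11:-→d12:-→d13:-→d14:-→d15:-→d16:-→d17:-→d18:-→d19:-→d20:-→d21:-→d22:-→d23:-→d24:H3 -> H3
  + 227.192.0.0/11 (H3) depth=11
  + 206.76.176.0/20 (H3) depth=20
  + 227.200.96.0/24 (H1) depth=24
  + 206.76.177.66/31 (H2) depth=31
  del 206.76.176.0/20 (clear depth 20)
  + 0.0.0.0/0 (H2) depth=0
  lookup 227.192.250.12: bits 111000111100 walk d0:H2→d1:-→d2:-→d3:-→d4:-→d5:-→d6:-→d7:-→d8:-→d9:-→d10:-→d11:H3→d12:- -> H3
  + 227.200.96.0/20 (H3) depth=20
  lookup 9.221.206.47: bits ε walk d0:H2 -> H2
  + 227.192.0.0/10 (H2) depth=10
  del 206.76.160.0/19 (clear depth 19)
  + 206.76.177.66/32 (H3) depth=32
  lookup 227.192.10.18: bits 111000111100 walk d0:H2→d1:-→d2:-→d3:-→d4:-→d5:-→d6:-→d7:-→d8:-→d9:-→d10:H2→d11:H3→d12:- -> H3
  lookup 227.200.96.168: bits 1110001111001000011000001010100 walk d0:H2→d1:-→d2:-→d3:-→d4:-→d5:-→d6:-→d7:-→d8:-→d9:-→d10:H2→d11:H3→d12:-→d13:-→d14:-→d15:-→d16:-→d17:-→d18:-→d19:-→d20:H3→d21:-→d22:-→d23:-→d24:H1→d25:-→d26:-→d27:-→d28:-→d29:-→d30:-→d31:H2 -> H2
  + 227.0.0.0/8 (H1) depth=8

== LOOKUPS ==
["H0","H3","H3","H2","H3","H2"]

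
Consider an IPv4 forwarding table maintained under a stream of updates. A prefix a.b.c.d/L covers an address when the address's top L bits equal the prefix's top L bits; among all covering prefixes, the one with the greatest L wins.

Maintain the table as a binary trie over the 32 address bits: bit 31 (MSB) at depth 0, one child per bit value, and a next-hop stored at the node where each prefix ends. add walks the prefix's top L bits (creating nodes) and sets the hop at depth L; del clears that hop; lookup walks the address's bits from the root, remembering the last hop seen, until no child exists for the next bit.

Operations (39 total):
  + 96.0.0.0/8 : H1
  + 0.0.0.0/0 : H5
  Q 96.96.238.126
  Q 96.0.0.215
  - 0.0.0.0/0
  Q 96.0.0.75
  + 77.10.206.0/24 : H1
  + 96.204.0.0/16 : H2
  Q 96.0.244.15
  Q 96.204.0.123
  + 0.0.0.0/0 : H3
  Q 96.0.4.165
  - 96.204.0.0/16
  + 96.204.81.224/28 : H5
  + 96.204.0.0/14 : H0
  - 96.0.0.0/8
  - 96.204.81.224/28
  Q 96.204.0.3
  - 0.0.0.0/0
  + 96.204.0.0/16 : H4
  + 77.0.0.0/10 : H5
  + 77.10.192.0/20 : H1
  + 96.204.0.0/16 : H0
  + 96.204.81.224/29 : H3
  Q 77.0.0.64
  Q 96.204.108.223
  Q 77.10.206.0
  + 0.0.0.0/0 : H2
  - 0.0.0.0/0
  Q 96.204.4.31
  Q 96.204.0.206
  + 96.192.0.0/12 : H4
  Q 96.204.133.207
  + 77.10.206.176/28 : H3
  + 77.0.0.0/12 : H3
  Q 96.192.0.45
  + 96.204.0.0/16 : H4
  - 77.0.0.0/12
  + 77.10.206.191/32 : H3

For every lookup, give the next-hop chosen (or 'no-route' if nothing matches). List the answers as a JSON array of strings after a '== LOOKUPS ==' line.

Process each operation:
  add 96.0.0.0/8 -> H1 at depth 8
  add 0.0.0.0/0 -> H5 at depth 0
  ? 96.96.238.126  path d0:H5→d1:-→d2:-→d3:-→d4:-→d5:-→d6:-→d7:-→d8:H1  best=H1
  ? 96.0.0.215  path d0:H5→d1:-→d2:-→d3:-→d4:-→d5:-→d6:-→d7:-→d8:H1  best=H1
  del 0.0.0.0/0 (clear depth 0)
  ? 96.0.0.75  path d0:-→d1:-→d2:-→d3:-→d4:-→d5:-→d6:-→d7:-→d8:H1  best=H1
  add 77.10.206.0/24 -> H1 at depth 24
  add 96.204.0.0/16 -> H2 at depth 16
  ? 96.0.244.15  path d0:-→d1:-→d2:-→d3:-→d4:-→d5:-→d6:-→d7:-→d8:H1  best=H1
  ? 96.204.0.123  path d0:-→d1:-→d2:-→d3:-→d4:-→d5:-→d6:-→d7:-→d8:H1→d9:-→d10:-→d11:-→d12:-→d13:-→d14:-→d15:-→d16:H2  best=H2
  add 0.0.0.0/0 -> H3 at depth 0
  ? 96.0.4.165  path d0:H3→d1:-→d2:-→d3:-→d4:-→d5:-→d6:-→d7:-→d8:H1  best=H1
  del 96.204.0.0/16 (clear depth 16)
  add 96.204.81.224/28 -> H5 at depth 28
  add 96.204.0.0/14 -> H0 at depth 14
  del 96.0.0.0/8 (clear depth 8)
  del 96.204.81.224/28 (clear depth 28)
  ? 96.204.0.3  path d0:H3→d1:-→d2:-→d3:-→d4:-→d5:-→d6:-→d7:-→d8:-→d9:-→d10:-→d11:-→d12:-→d13:-→d14:H0→d15:-→d16:-→d17:-  best=H0
  del 0.0.0.0/0 (clear depth 0)
  add 96.204.0.0/16 -> H4 at depth 16
  add 77.0.0.0/10 -> H5 at depth 10
  add 77.10.192.0/20 -> H1 at depth 20
  add 96.204.0.0/16 -> H0 at depth 16
  add 96.204.81.224/29 -> H3 at depth 29
  ? 77.0.0.64  path d0:-→d1:-→d2:-→d3:-→d4:-→d5:-→d6:-→d7:-→d8:-→d9:-→d10:H5→d11:-→d12:-  best=H5
  ? 96.204.108.223  path d0:-→d1:-→d2:-→d3:-→d4:-→d5:-→d6:-→d7:-→d8:-→d9:-→d10:-→d11:-→d12:-→d13:-→d14:H0→d15:-→d16:H0→d17:-→d18:-  best=H0
  ? 77.10.206.0  path d0:-→d1:-→d2:-→d3:-→d4:-→d5:-→d6:-→d7:-→d8:-→d9:-→d10:H5→d11:-→d12:-→d13:-→d14:-→d15:-→d16:-→d17:-→d18:-→d19:-→d20:H1→d21:-→d22:-→d23:-→d24:H1  best=H1
  add 0.0.0.0/0 -> H2 at depth 0
  del 0.0.0.0/0 (clear depth 0)
  ? 96.204.4.31  path d0:-→d1:-→d2:-→d3:-→d4:-→d5:-→d6:-→d7:-→d8:-→d9:-→d10:-→d11:-→d12:-→d13:-→d14:H0→d15:-→d16:H0→d17:-  best=H0
  ? 96.204.0.206  path d0:-→d1:-→d2:-→d3:-→d4:-→d5:-→d6:-→d7:-→d8:-→d9:-→d10:-→d11:-→d12:-→d13:-→d14:H0→d15:-→d16:H0→d17:-  best=H0
  add 96.192.0.0/12 -> H4 at depth 12
  ? 96.204.133.207  path d0:-→d1:-→d2:-→d3:-→d4:-→d5:-→d6:-→d7:-→d8:-→d9:-→d10:-→d11:-→d12:H4→d13:-→d14:H0→d15:-→d16:H0  best=H0
  add 77.10.206.176/28 -> H3 at depth 28
  add 77.0.0.0/12 -> H3 at depth 12
  ? 96.192.0.45  path d0:-→d1:-→d2:-→d3:-→d4:-→d5:-→d6:-→d7:-→d8:-→d9:-→d10:-→d11:-→d12:H4  best=H4
  add 96.204.0.0/16 -> H4 at depth 16
  del 77.0.0.0/12 (clear depth 12)
  add 77.10.206.191/32 -> H3 at depth 32

== LOOKUPS ==
["H1","H1","H1","H1","H2","H1","H0","H5","H0","H1","H0","H0","H0","H4"]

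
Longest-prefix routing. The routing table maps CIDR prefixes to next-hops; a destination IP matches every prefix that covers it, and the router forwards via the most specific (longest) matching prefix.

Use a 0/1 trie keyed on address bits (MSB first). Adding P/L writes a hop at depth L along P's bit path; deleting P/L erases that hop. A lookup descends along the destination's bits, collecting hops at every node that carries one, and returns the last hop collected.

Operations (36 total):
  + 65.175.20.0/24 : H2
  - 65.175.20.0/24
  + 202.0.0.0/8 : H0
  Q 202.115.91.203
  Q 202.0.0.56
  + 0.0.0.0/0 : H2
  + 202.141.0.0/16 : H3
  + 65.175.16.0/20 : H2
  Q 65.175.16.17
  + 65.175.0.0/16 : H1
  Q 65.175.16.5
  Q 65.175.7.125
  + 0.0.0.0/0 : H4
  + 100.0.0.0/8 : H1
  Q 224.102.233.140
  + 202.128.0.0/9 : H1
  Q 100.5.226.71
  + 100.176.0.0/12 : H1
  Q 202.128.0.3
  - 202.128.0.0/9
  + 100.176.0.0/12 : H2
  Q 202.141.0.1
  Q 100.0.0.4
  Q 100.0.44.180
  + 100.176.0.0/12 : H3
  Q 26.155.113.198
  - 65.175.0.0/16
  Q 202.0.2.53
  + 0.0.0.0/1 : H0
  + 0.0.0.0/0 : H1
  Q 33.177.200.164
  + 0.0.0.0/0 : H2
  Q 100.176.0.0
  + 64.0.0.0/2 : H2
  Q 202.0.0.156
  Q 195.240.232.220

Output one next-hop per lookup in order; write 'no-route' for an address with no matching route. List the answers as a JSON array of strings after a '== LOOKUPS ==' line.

Apply in order:
  + 65.175.20.0/24 (H2) depth=24
  - 65.175.20.0/24 clear@24
  + 202.0.0.0/8 (H0) depth=8
  lookup 202.115.91.203: bits 11001010 walk d0:-→d1:-→d2:-→d3:-→d4:-→d5:-→d6:-→d7:-→d8:H0 -> H0
  lookup 202.0.0.56: bits 11001010 walk d0:-→d1:-→d2:-→d3:-→d4:-→d5:-→d6:-→d7:-→d8:H0 -> H0
  + 0.0.0.0/0 (H2) depth=0
  + 202.141.0.0/16 (H3) depth=16
  + 65.175.16.0/20 (H2) depth=20
  lookup 65.175.16.17: bits 010000011010111100010 walk d0:H2→d1:-→d2:-→d3:-→d4:-→d5:-→d6:-→d7:-→d8:-→d9:-→d10:-→d11:-→d12:-→d13:-→d14:-→d15:-→d16:-→d17:-→d18:-→d19:-→d20:H2→d21:- -> H2
  + 65.175.0.0/16 (H1) depth=16
  lookup 65.175.16.5: bits 010000011010111100010 walk d0:H2→d1:-→d2:-→d3:-→d4:-→d5:-→d6:-→d7:-→d8:-→d9:-→d10:-→d11:-→d12:-→d13:-→d14:-→d15:-→d16:H1→d17:-→d18:-→d19:-→d20:H2→d21:- -> H2
  lookup 65.175.7.125: bits 0100000110101111000 walk d0:H2→d1:-→d2:-→d3:-→d4:-→d5:-→d6:-→d7:-→d8:-→d9:-→d10:-→d11:-→d12:-→d13:-→d14:-→d15:-→d16:H1→d17:-→d18:-→d19:- -> H1
  + 0.0.0.0/0 (H4) depth=0
  + 100.0.0.0/8 (H1) depth=8
  lookup 224.102.233.140: bits 11 walk d0:H4→d1:-→d2:- -> H4
  + 202.128.0.0/9 (H1) depth=9
  lookup 100.5.226.71: bits 01100100 walk d0:H4→d1:-→d2:-→d3:-→d4:-→d5:-→d6:-→d7:-→d8:H1 -> H1
  + 100.176.0.0/12 (H1) depth=12
  lookup 202.128.0.3: bits 110010101000 walk d0:H4→d1:-→d2:-→d3:-→d4:-→d5:-→d6:-→d7:-→d8:H0→d9:H1→d10:-→d11:-→d12:- -> H1
  - 202.128.0.0/9 clear@9
  + 100.176.0.0/12 (H2) depth=12
  lookup 202.141.0.1: bits 1100101010001101 walk d0:H4→d1:-→d2:-→d3:-→d4:-→d5:-→d6:-→d7:-→d8:H0→d9:-→d10:-→d11:-→d12:-→d13:-→d14:-→d15:-→d16:H3 -> H3
  lookup 100.0.0.4: bits 01100100 walk d0:H4→d1:-→d2:-→d3:-→d4:-→d5:-→d6:-→d7:-→d8:H1 -> H1
  lookup 100.0.44.180: bits 01100100 walk d0:H4→d1:-→d2:-→d3:-→d4:-→d5:-→d6:-→d7:-→d8:H1 -> H1
  + 100.176.0.0/12 (H3) depth=12
  lookup 26.155.113.198: bits 0 walk d0:H4→d1:- -> H4
  - 65.175.0.0/16 clear@16
  lookup 202.0.2.53: bits 11001010 walk d0:H4→d1:-→d2:-→d3:-→d4:-→d5:-→d6:-→d7:-→d8:H0 -> H0
  + 0.0.0.0/1 (H0) depth=1
  + 0.0.0.0/0 (H1) depth=0
  lookup 33.177.200.164: bits 0 walk d0:H1→d1:H0 -> H0
  + 0.0.0.0/0 (H2) depth=0
  lookup 100.176.0.0: bits 011001001011 walk d0:H2→d1:H0→d2:-→d3:-→d4:-→d5:-→d6:-→d7:-→d8:H1→d9:-→d10:-→d11:-→d12:H3 -> H3
  + 64.0.0.0/2 (H2) depth=2
  lookup 202.0.0.156: bits 11001010 walk d0:H2→d1:-→d2:-→d3:-→d4:-→d5:-→d6:-→d7:-→d8:H0 -> H0
  lookup 195.240.232.220: bits 1100 walk d0:H2→d1:-→d2:-→d3:-→d4:- -> H2

== LOOKUPS ==
["H0","H0","H2","H2","H1","H4","H1","H1","H3","H1","H1","H4","H0","H0","H3","H0","H2"]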